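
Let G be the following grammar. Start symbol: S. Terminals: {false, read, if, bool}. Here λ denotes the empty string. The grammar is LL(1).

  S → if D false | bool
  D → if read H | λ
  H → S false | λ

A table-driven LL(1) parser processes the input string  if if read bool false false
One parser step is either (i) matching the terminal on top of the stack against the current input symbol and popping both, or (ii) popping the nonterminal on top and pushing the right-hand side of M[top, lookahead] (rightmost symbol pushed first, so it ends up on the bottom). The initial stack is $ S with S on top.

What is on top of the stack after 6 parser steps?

S

     Stack              Input                          Action
  1  $ S                if if read bool false false $  expand S → if D false
  2  $ false D if       if if read bool false false $  match if
  3  $ false D          if read bool false false $     expand D → if read H
  4  $ false H read if  if read bool false false $     match if
  5  $ false H read     read bool false false $        match read
  6  $ false H          bool false false $             expand H → S false
Stack after step 6: $ false false S (top = S).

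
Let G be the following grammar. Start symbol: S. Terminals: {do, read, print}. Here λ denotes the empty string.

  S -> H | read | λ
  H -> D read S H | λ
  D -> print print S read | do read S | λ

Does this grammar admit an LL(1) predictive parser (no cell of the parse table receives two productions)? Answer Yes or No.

FIRST(S) = {λ, do, print, read}
FIRST(H) = {λ, do, print, read}
FIRST(D) = {λ, do, print}
FOLLOW(S) = {$, do, print, read}
FOLLOW(H) = {$, do, print, read}
FOLLOW(D) = {read}
Cell M[H, do] receives both H -> D read S H and H -> λ — the grammar is not LL(1).

No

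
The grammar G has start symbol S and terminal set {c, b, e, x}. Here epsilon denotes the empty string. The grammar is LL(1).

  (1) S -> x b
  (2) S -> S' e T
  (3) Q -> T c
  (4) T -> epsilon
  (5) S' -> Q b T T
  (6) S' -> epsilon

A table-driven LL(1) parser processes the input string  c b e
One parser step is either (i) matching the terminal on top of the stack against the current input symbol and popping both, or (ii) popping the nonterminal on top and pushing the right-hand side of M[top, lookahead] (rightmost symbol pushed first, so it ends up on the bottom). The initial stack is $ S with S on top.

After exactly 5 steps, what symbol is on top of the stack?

     Stack            Input    Action
  1  $ S              c b e $  expand S -> S' e T
  2  $ T e S'         c b e $  expand S' -> Q b T T
  3  $ T e T T b Q    c b e $  expand Q -> T c
  4  $ T e T T b c T  c b e $  expand T -> epsilon
  5  $ T e T T b c    c b e $  match c
Stack after step 5: $ T e T T b (top = b).

b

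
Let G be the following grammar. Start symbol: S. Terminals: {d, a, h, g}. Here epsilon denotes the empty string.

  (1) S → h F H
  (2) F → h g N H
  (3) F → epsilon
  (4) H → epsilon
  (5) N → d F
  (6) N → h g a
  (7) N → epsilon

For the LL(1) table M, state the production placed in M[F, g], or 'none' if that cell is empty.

none

FIRST(S) = {h}
FIRST(F) = {epsilon, h}
FIRST(H) = {epsilon}
FIRST(N) = {epsilon, d, h}
FOLLOW(S) includes $ since S is the start symbol.
FOLLOW(S): S appears on no right-hand side. Thus FOLLOW(S) = {$}.
FOLLOW(F): in S→h F H, F is followed by H with FIRST {epsilon}; in S→h F H, the suffix after F is nullable, so FOLLOW(F) ⊇ FOLLOW(S) = {$}; in N→d F, the suffix after F is empty, so FOLLOW(F) ⊇ FOLLOW(N) = {$}. Thus FOLLOW(F) = {$}.
FOLLOW(N): in F→h g N H, N is followed by H with FIRST {epsilon}; in F→h g N H, the suffix after N is nullable, so FOLLOW(N) ⊇ FOLLOW(F) = {$}. Thus FOLLOW(N) = {$}.
For F → h g N H: FIRST(h g N H) = {h}, so it goes in M[F, t] for t ∈ {h}.
For F → epsilon: FIRST(epsilon) = {epsilon}, so it goes in M[F, t] for t ∈ {}; since epsilon ∈ FIRST, also for every t ∈ FOLLOW(F) = {$}.
None of these place a production in M[F, g].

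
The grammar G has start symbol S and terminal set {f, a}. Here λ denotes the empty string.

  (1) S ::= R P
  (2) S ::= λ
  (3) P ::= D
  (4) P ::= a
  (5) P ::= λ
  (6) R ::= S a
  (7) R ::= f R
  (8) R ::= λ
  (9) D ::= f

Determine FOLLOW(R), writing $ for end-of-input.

FIRST(D): from D::=f we get {f}. So FIRST(D) = {f}.
FIRST(P): from P::=D we get {f}; from P::=a we get {a}; from P::=λ we get {λ}. So FIRST(P) = {λ, a, f}.
FIRST(S): from S::=R P we get {λ, a, f}; from S::=λ we get {λ}. So FIRST(S) = {λ, a, f}.
FIRST(R): from R::=S a we get {a, f}; from R::=f R we get {f}; from R::=λ we get {λ}. So FIRST(R) = {λ, a, f}.
FOLLOW(S) includes $ since S is the start symbol.
FOLLOW(S): in R::=S a, S is followed by a with FIRST {a}. Thus FOLLOW(S) = {$, a}.
FOLLOW(P): in S::=R P, the suffix after P is empty, so FOLLOW(P) ⊇ FOLLOW(S) = {$, a}. Thus FOLLOW(P) = {$, a}.
FOLLOW(R): in S::=R P, R is followed by P with FIRST {λ, a, f}; in S::=R P, the suffix after R is nullable, so FOLLOW(R) ⊇ FOLLOW(S) = {$, a}; in R::=f R, the suffix after R is empty (adds nothing new). Thus FOLLOW(R) = {$, a, f}.
FOLLOW(D): in P::=D, the suffix after D is empty, so FOLLOW(D) ⊇ FOLLOW(P) = {$, a}. Thus FOLLOW(D) = {$, a}.

{$, a, f}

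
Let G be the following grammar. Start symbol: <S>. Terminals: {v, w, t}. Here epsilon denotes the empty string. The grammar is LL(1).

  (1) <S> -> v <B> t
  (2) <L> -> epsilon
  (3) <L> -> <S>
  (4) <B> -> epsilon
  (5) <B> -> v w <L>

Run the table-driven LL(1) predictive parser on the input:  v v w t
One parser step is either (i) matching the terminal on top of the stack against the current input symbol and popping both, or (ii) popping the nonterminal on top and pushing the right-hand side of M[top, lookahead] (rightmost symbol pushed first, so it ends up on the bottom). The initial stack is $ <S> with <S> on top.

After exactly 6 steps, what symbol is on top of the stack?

t

     Stack        Input      Action
  1  $ <S>        v v w t $  expand <S> -> v <B> t
  2  $ t <B> v    v v w t $  match v
  3  $ t <B>      v w t $    expand <B> -> v w <L>
  4  $ t <L> w v  v w t $    match v
  5  $ t <L> w    w t $      match w
  6  $ t <L>      t $        expand <L> -> epsilon
Stack after step 6: $ t (top = t).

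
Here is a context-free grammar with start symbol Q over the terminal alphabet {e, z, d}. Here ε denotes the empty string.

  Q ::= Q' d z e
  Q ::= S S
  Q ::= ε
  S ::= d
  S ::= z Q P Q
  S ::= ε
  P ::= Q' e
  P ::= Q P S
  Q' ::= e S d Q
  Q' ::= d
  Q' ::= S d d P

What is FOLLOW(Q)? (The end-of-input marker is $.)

FIRST(S) = {ε, d, z}
FIRST(Q') = {d, e, z}  (via S d d P)
FIRST(Q) = {ε, d, e, z}  (via Q' d z e, S S)
FIRST(P) = {d, e, z}  (via Q' e, Q P S)
FOLLOW(Q) includes $ since Q is the start symbol.
FOLLOW(Q'): in Q::=Q' d z e, Q' is followed by d z e with FIRST {d}; in P::=Q' e, Q' is followed by e with FIRST {e}. Thus FOLLOW(Q') = {d, e}.
FOLLOW(Q): in S::=z Q P Q (occurrence 1), Q is followed by P Q with FIRST {d, e, z}; in S::=z Q P Q (occurrence 2), the suffix after Q is empty, so FOLLOW(Q) ⊇ FOLLOW(S) = {$, d, e, z}; in P::=Q P S, Q is followed by P S with FIRST {d, e, z}; in Q'::=e S d Q, the suffix after Q is empty, so FOLLOW(Q) ⊇ FOLLOW(Q') = {d, e}. Thus FOLLOW(Q) = {$, d, e, z}.
FOLLOW(S): in Q::=S S (occurrence 1), S is followed by S with FIRST {ε, d, z}; in Q::=S S (occurrence 1), the suffix after S is nullable, so FOLLOW(S) ⊇ FOLLOW(Q) = {$, d, e, z}; in Q::=S S (occurrence 2), the suffix after S is empty, so FOLLOW(S) ⊇ FOLLOW(Q) = {$, d, e, z}; in P::=Q P S, the suffix after S is empty, so FOLLOW(S) ⊇ FOLLOW(P) = {$, d, e, z}; in Q'::=e S d Q, S is followed by d Q with FIRST {d}; in Q'::=S d d P, S is followed by d d P with FIRST {d}. Thus FOLLOW(S) = {$, d, e, z}.
FOLLOW(P): in S::=z Q P Q, P is followed by Q with FIRST {ε, d, e, z}; in S::=z Q P Q, the suffix after P is nullable, so FOLLOW(P) ⊇ FOLLOW(S) = {$, d, e, z}; in P::=Q P S, P is followed by S with FIRST {ε, d, z}; in P::=Q P S, the suffix after P is nullable (adds nothing new); in Q'::=S d d P, the suffix after P is empty, so FOLLOW(P) ⊇ FOLLOW(Q') = {d, e}. Thus FOLLOW(P) = {$, d, e, z}.

{$, d, e, z}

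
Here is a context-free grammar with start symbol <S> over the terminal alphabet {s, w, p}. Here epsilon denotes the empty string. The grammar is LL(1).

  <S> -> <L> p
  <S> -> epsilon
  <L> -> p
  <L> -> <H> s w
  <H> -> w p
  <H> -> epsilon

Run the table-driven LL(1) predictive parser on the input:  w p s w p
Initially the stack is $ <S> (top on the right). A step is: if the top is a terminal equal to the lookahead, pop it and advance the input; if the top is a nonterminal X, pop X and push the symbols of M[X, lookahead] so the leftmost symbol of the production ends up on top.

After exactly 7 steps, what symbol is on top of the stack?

     Stack        Input        Action
  1  $ <S>        w p s w p $  expand <S> -> <L> p
  2  $ p <L>      w p s w p $  expand <L> -> <H> s w
  3  $ p w s <H>  w p s w p $  expand <H> -> w p
  4  $ p w s p w  w p s w p $  match w
  5  $ p w s p    p s w p $    match p
  6  $ p w s      s w p $      match s
  7  $ p w        w p $        match w
Stack after step 7: $ p (top = p).

p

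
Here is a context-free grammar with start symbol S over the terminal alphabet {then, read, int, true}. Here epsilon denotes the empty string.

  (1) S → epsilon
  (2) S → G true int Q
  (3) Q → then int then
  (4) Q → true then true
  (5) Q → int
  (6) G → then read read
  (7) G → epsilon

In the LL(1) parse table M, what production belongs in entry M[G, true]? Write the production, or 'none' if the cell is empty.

G → epsilon

FIRST(Q): from Q→then int then we get {then}; from Q→true then true we get {true}; from Q→int we get {int}. So FIRST(Q) = {int, then, true}.
FIRST(G): from G→then read read we get {then}; from G→epsilon we get {epsilon}. So FIRST(G) = {epsilon, then}.
FIRST(S): from S→epsilon we get {epsilon}; from S→G true int Q we get {then, true}. So FIRST(S) = {epsilon, then, true}.
FOLLOW(S) includes $ since S is the start symbol.
FOLLOW(G): in S→G true int Q, G is followed by true int Q with FIRST {true}. Thus FOLLOW(G) = {true}.
For G → then read read: FIRST(then read read) = {then}, so it goes in M[G, t] for t ∈ {then}.
For G → epsilon: FIRST(epsilon) = {epsilon}, so it goes in M[G, t] for t ∈ {}; since epsilon ∈ FIRST, also for every t ∈ FOLLOW(G) = {true}.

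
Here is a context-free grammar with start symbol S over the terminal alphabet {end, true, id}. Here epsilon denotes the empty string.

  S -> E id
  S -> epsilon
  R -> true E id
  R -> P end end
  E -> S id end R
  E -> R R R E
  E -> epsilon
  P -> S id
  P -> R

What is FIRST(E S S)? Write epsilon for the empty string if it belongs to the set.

{epsilon, id, true}

FIRST(S) = {epsilon, id, true}  (via E id)
FIRST(R) = {id, true}  (via P end end)
FIRST(E) = {epsilon, id, true}  (via S id end R, R R R E)
FIRST(P) = {id, true}  (via S id, R)
FIRST(E S S): take FIRST of each symbol in turn, carrying on past any symbol whose FIRST contains epsilon; result {epsilon, id, true}.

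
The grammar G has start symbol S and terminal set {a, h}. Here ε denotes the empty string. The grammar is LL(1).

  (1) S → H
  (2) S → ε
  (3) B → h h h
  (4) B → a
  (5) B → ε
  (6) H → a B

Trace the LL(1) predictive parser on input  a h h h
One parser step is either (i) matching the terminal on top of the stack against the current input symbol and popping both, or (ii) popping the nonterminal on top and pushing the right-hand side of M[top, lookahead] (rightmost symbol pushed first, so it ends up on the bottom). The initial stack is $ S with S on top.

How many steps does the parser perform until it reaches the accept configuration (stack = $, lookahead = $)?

     Stack    Input      Action
  1  $ S      a h h h $  expand S → H
  2  $ H      a h h h $  expand H → a B
  3  $ B a    a h h h $  match a
  4  $ B      h h h $    expand B → h h h
  5  $ h h h  h h h $    match h
  6  $ h h    h h $      match h
  7  $ h      h $        match h
Accept reached after 7 steps.

7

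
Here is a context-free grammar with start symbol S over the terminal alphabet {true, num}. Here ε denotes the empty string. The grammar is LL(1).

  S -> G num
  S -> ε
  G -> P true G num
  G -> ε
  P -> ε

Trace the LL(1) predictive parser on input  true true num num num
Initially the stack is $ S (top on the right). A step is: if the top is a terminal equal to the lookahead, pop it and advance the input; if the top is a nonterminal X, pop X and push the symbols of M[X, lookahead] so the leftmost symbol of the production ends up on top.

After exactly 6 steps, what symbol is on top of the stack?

step 1: stack=$ S  input=true true num num num $  — expand S -> G num
step 2: stack=$ num G  input=true true num num num $  — expand G -> P true G num
step 3: stack=$ num num G true P  input=true true num num num $  — expand P -> ε
step 4: stack=$ num num G true  input=true true num num num $  — match true
step 5: stack=$ num num G  input=true num num num $  — expand G -> P true G num
step 6: stack=$ num num num G true P  input=true num num num $  — expand P -> ε
Stack after step 6: $ num num num G true (top = true).

true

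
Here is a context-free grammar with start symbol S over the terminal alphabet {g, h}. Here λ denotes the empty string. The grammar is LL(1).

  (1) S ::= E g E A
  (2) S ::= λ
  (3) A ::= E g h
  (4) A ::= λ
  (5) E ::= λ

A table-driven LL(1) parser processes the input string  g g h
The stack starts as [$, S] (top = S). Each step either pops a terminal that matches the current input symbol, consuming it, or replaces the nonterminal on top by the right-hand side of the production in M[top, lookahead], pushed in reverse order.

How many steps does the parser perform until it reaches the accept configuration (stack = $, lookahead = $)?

8

step 1: stack=$ S  input=g g h $  — expand S ::= E g E A
step 2: stack=$ A E g E  input=g g h $  — expand E ::= λ
step 3: stack=$ A E g  input=g g h $  — match g
step 4: stack=$ A E  input=g h $  — expand E ::= λ
step 5: stack=$ A  input=g h $  — expand A ::= E g h
step 6: stack=$ h g E  input=g h $  — expand E ::= λ
step 7: stack=$ h g  input=g h $  — match g
step 8: stack=$ h  input=h $  — match h
Accept reached after 8 steps.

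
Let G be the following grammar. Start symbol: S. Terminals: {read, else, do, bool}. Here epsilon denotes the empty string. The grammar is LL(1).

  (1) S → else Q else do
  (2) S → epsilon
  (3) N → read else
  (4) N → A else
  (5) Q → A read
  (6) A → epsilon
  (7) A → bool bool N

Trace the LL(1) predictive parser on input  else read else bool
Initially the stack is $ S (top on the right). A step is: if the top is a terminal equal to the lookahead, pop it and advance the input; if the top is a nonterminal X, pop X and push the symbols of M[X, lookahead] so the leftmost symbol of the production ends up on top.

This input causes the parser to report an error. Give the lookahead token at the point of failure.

bool

     Stack             Input                  Action
  1  $ S               else read else bool $  expand S → else Q else do
  2  $ do else Q else  else read else bool $  match else
  3  $ do else Q       read else bool $       expand Q → A read
  4  $ do else read A  read else bool $       expand A → epsilon
  5  $ do else read    read else bool $       match read
  6  $ do else         else bool $            match else
  7  $ do              bool $                 error: top is terminal do but lookahead is bool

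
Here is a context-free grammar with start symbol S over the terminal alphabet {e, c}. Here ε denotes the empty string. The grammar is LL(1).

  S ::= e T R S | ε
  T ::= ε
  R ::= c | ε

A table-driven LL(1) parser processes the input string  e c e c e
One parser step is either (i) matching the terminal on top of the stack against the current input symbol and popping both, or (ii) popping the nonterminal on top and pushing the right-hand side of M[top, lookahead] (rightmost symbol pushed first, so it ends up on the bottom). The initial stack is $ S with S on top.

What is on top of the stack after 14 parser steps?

step 1: stack=$ S  input=e c e c e $  — expand S ::= e T R S
step 2: stack=$ S R T e  input=e c e c e $  — match e
step 3: stack=$ S R T  input=c e c e $  — expand T ::= ε
step 4: stack=$ S R  input=c e c e $  — expand R ::= c
step 5: stack=$ S c  input=c e c e $  — match c
step 6: stack=$ S  input=e c e $  — expand S ::= e T R S
step 7: stack=$ S R T e  input=e c e $  — match e
step 8: stack=$ S R T  input=c e $  — expand T ::= ε
step 9: stack=$ S R  input=c e $  — expand R ::= c
step 10: stack=$ S c  input=c e $  — match c
step 11: stack=$ S  input=e $  — expand S ::= e T R S
step 12: stack=$ S R T e  input=e $  — match e
step 13: stack=$ S R T  input=$  — expand T ::= ε
step 14: stack=$ S R  input=$  — expand R ::= ε
Stack after step 14: $ S (top = S).

S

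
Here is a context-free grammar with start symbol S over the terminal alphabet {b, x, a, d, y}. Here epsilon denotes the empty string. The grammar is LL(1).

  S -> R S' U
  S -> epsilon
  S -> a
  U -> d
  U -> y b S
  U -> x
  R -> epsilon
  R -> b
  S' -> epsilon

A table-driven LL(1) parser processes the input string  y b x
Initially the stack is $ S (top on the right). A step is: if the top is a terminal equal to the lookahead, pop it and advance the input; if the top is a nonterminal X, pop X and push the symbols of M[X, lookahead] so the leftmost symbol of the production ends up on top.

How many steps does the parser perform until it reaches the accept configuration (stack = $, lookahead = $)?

11

step 1: stack=$ S  input=y b x $  — expand S -> R S' U
step 2: stack=$ U S' R  input=y b x $  — expand R -> epsilon
step 3: stack=$ U S'  input=y b x $  — expand S' -> epsilon
step 4: stack=$ U  input=y b x $  — expand U -> y b S
step 5: stack=$ S b y  input=y b x $  — match y
step 6: stack=$ S b  input=b x $  — match b
step 7: stack=$ S  input=x $  — expand S -> R S' U
step 8: stack=$ U S' R  input=x $  — expand R -> epsilon
step 9: stack=$ U S'  input=x $  — expand S' -> epsilon
step 10: stack=$ U  input=x $  — expand U -> x
step 11: stack=$ x  input=x $  — match x
Accept reached after 11 steps.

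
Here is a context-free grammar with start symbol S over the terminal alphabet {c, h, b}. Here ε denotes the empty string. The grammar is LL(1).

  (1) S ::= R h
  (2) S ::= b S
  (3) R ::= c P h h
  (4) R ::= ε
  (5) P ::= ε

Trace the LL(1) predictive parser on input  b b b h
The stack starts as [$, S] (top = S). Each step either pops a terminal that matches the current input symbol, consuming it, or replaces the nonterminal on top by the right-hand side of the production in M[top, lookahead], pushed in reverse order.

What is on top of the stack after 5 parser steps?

b

     Stack  Input      Action
  1  $ S    b b b h $  expand S ::= b S
  2  $ S b  b b b h $  match b
  3  $ S    b b h $    expand S ::= b S
  4  $ S b  b b h $    match b
  5  $ S    b h $      expand S ::= b S
Stack after step 5: $ S b (top = b).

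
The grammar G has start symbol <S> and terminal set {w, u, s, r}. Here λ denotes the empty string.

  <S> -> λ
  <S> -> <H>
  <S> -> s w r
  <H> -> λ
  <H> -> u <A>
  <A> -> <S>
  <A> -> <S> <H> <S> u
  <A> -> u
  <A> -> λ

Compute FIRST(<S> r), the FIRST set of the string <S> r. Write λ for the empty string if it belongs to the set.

{r, s, u}

FIRST(<H>) = {λ, u}
FIRST(<S>) = {λ, s, u}  (via <H>)
FIRST(<A>) = {λ, s, u}  (via <S>, <S> <H> <S> u)
FIRST(<S> r): take FIRST of each symbol in turn, carrying on past any symbol whose FIRST contains λ; result {r, s, u}.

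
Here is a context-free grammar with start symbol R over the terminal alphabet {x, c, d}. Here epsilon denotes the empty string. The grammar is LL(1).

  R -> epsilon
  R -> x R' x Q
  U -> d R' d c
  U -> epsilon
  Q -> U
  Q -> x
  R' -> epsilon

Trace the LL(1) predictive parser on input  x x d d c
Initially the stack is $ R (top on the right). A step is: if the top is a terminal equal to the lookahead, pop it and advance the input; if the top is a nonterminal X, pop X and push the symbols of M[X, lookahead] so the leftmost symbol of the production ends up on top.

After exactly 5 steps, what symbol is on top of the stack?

U

step 1: stack=$ R  input=x x d d c $  — expand R -> x R' x Q
step 2: stack=$ Q x R' x  input=x x d d c $  — match x
step 3: stack=$ Q x R'  input=x d d c $  — expand R' -> epsilon
step 4: stack=$ Q x  input=x d d c $  — match x
step 5: stack=$ Q  input=d d c $  — expand Q -> U
Stack after step 5: $ U (top = U).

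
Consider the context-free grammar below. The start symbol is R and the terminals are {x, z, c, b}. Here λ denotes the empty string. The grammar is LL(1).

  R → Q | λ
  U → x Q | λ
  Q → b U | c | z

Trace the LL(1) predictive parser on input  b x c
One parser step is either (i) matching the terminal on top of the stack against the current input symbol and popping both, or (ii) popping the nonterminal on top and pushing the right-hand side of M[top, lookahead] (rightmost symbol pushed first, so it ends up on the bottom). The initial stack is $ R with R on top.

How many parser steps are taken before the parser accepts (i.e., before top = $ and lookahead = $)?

7

     Stack  Input    Action
  1  $ R    b x c $  expand R → Q
  2  $ Q    b x c $  expand Q → b U
  3  $ U b  b x c $  match b
  4  $ U    x c $    expand U → x Q
  5  $ Q x  x c $    match x
  6  $ Q    c $      expand Q → c
  7  $ c    c $      match c
Accept reached after 7 steps.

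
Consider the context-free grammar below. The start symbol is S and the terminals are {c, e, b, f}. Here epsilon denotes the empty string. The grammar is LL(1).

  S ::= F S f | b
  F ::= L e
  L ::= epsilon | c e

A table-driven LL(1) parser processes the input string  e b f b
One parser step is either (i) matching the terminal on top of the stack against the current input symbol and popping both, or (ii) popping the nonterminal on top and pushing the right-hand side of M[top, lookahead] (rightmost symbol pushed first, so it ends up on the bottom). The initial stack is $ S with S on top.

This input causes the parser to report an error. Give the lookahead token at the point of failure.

b

step 1: stack=$ S  input=e b f b $  — expand S ::= F S f
step 2: stack=$ f S F  input=e b f b $  — expand F ::= L e
step 3: stack=$ f S e L  input=e b f b $  — expand L ::= epsilon
step 4: stack=$ f S e  input=e b f b $  — match e
step 5: stack=$ f S  input=b f b $  — expand S ::= b
step 6: stack=$ f b  input=b f b $  — match b
step 7: stack=$ f  input=f b $  — match f
step 8: stack=$  input=b $  — error: stack empty but input remains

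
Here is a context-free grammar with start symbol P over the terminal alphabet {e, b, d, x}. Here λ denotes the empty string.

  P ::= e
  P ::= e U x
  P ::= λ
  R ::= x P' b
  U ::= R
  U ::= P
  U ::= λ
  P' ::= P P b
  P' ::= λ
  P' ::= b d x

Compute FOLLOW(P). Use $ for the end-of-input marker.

{$, b, e, x}

FIRST(P) = {λ, e}
FIRST(R) = {x}
FIRST(U) = {λ, e, x}  (via R, P)
FIRST(P') = {λ, b, e}  (via P P b)
FOLLOW(P) includes $ since P is the start symbol.
FOLLOW(U): in P::=e U x, U is followed by x with FIRST {x}. Thus FOLLOW(U) = {x}.
FOLLOW(P): in U::=P, the suffix after P is empty, so FOLLOW(P) ⊇ FOLLOW(U) = {x}; in P'::=P P b (occurrence 1), P is followed by P b with FIRST {b, e}; in P'::=P P b (occurrence 2), P is followed by b with FIRST {b}. Thus FOLLOW(P) = {$, b, e, x}.
FOLLOW(R): in U::=R, the suffix after R is empty, so FOLLOW(R) ⊇ FOLLOW(U) = {x}. Thus FOLLOW(R) = {x}.
FOLLOW(P'): in R::=x P' b, P' is followed by b with FIRST {b}. Thus FOLLOW(P') = {b}.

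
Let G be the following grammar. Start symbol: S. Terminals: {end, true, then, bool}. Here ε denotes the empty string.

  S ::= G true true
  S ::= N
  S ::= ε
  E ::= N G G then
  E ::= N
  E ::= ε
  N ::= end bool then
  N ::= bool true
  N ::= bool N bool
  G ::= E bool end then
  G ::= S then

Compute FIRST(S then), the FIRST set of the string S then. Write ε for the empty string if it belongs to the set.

FIRST(N) = {bool, end}
FIRST(E) = {ε, bool, end}  (via N G G then, N)
FIRST(S) = {ε, bool, end, then}  (via G true true, N)
FIRST(G) = {bool, end, then}  (via E bool end then, S then)
FIRST(S then): take FIRST of each symbol in turn, carrying on past any symbol whose FIRST contains ε; result {bool, end, then}.

{bool, end, then}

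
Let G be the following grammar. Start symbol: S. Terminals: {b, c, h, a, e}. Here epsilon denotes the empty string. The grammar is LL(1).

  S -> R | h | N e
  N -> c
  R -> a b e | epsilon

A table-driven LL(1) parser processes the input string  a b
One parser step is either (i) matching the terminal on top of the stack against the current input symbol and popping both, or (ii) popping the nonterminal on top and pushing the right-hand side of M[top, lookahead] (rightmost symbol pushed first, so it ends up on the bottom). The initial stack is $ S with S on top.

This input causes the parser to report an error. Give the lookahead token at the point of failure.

$

step 1: stack=$ S  input=a b $  — expand S -> R
step 2: stack=$ R  input=a b $  — expand R -> a b e
step 3: stack=$ e b a  input=a b $  — match a
step 4: stack=$ e b  input=b $  — match b
step 5: stack=$ e  input=$  — error: top is terminal e but lookahead is $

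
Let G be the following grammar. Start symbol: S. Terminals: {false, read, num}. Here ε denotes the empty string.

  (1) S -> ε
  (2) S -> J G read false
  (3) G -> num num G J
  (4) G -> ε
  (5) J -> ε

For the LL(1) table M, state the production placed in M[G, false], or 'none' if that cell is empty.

FIRST(G): from G->num num G J we get {num}; from G->ε we get {ε}. So FIRST(G) = {ε, num}.
FIRST(J): from J->ε we get {ε}. So FIRST(J) = {ε}.
FIRST(S): from S->ε we get {ε}; from S->J G read false we get {num, read}. So FIRST(S) = {ε, num, read}.
FOLLOW(S) includes $ since S is the start symbol.
FOLLOW(G): in S->J G read false, G is followed by read false with FIRST {read}; in G->num num G J, G is followed by J with FIRST {ε}; in G->num num G J, the suffix after G is nullable (adds nothing new). Thus FOLLOW(G) = {read}.
For G -> num num G J: FIRST(num num G J) = {num}, so it goes in M[G, t] for t ∈ {num}.
For G -> ε: FIRST(ε) = {ε}, so it goes in M[G, t] for t ∈ {}; since ε ∈ FIRST, also for every t ∈ FOLLOW(G) = {read}.
None of these place a production in M[G, false].

none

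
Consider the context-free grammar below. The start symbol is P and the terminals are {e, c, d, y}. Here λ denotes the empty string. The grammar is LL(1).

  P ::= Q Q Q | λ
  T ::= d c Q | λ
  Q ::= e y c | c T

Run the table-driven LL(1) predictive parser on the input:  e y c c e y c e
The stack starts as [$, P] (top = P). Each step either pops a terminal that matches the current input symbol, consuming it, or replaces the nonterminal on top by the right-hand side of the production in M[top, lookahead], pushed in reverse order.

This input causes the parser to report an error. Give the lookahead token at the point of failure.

e

      Stack        Input              Action
   1  $ P          e y c c e y c e $  expand P ::= Q Q Q
   2  $ Q Q Q      e y c c e y c e $  expand Q ::= e y c
   3  $ Q Q c y e  e y c c e y c e $  match e
   4  $ Q Q c y    y c c e y c e $    match y
   5  $ Q Q c      c c e y c e $      match c
   6  $ Q Q        c e y c e $        expand Q ::= c T
   7  $ Q T c      c e y c e $        match c
   8  $ Q T        e y c e $          expand T ::= λ
   9  $ Q          e y c e $          expand Q ::= e y c
  10  $ c y e      e y c e $          match e
  11  $ c y        y c e $            match y
  12  $ c          c e $              match c
  13  $            e $                error: stack empty but input remains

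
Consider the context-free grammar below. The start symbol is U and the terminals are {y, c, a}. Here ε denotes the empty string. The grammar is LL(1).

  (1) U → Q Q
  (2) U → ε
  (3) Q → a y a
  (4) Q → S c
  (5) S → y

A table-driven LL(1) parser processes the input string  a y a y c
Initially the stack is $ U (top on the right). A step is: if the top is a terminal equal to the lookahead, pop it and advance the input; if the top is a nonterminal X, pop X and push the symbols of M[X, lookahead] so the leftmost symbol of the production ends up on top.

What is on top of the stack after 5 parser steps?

step 1: stack=$ U  input=a y a y c $  — expand U → Q Q
step 2: stack=$ Q Q  input=a y a y c $  — expand Q → a y a
step 3: stack=$ Q a y a  input=a y a y c $  — match a
step 4: stack=$ Q a y  input=y a y c $  — match y
step 5: stack=$ Q a  input=a y c $  — match a
Stack after step 5: $ Q (top = Q).

Q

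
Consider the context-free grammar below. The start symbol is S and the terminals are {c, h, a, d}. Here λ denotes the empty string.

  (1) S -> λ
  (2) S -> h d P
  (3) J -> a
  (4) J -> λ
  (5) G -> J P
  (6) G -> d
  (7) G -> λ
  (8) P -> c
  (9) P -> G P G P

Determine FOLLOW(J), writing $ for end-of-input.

FIRST(S): from S->λ we get {λ}; from S->h d P we get {h}. So FIRST(S) = {λ, h}.
FIRST(J): from J->a we get {a}; from J->λ we get {λ}. So FIRST(J) = {λ, a}.
FIRST(G): from G->J P we get {a, c, d}; from G->d we get {d}; from G->λ we get {λ}. So FIRST(G) = {λ, a, c, d}.
FIRST(P): from P->c we get {c}; from P->G P G P we get {a, c, d}. So FIRST(P) = {a, c, d}.
FOLLOW(S) includes $ since S is the start symbol.
FOLLOW(S): S appears on no right-hand side. Thus FOLLOW(S) = {$}.
FOLLOW(J): in G->J P, J is followed by P with FIRST {a, c, d}. Thus FOLLOW(J) = {a, c, d}.
FOLLOW(G): in P->G P G P (occurrence 1), G is followed by P G P with FIRST {a, c, d}; in P->G P G P (occurrence 2), G is followed by P with FIRST {a, c, d}. Thus FOLLOW(G) = {a, c, d}.
FOLLOW(P): in S->h d P, the suffix after P is empty, so FOLLOW(P) ⊇ FOLLOW(S) = {$}; in G->J P, the suffix after P is empty, so FOLLOW(P) ⊇ FOLLOW(G) = {a, c, d}; in P->G P G P (occurrence 1), P is followed by G P with FIRST {a, c, d}; in P->G P G P (occurrence 2), the suffix after P is empty (adds nothing new). Thus FOLLOW(P) = {$, a, c, d}.

{a, c, d}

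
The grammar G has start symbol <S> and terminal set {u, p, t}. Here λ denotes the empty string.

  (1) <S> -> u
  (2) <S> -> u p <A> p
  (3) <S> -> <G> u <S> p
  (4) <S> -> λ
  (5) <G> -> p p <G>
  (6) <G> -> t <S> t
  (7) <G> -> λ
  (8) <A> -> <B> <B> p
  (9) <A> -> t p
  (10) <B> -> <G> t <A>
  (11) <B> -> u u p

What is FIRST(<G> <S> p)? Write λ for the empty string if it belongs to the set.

FIRST(<G>): from <G>->p p <G> we get {p}; from <G>->t <S> t we get {t}; from <G>->λ we get {λ}. So FIRST(<G>) = {λ, p, t}.
FIRST(<S>): from <S>->u we get {u}; from <S>->u p <A> p we get {u}; from <S>-><G> u <S> p we get {p, t, u}; from <S>->λ we get {λ}. So FIRST(<S>) = {λ, p, t, u}.
FIRST(<B>): from <B>-><G> t <A> we get {p, t}; from <B>->u u p we get {u}. So FIRST(<B>) = {p, t, u}.
FIRST(<A>): from <A>-><B> <B> p we get {p, t, u}; from <A>->t p we get {t}. So FIRST(<A>) = {p, t, u}.
FIRST(<G> <S> p): take FIRST of each symbol in turn, carrying on past any symbol whose FIRST contains λ; result {p, t, u}.

{p, t, u}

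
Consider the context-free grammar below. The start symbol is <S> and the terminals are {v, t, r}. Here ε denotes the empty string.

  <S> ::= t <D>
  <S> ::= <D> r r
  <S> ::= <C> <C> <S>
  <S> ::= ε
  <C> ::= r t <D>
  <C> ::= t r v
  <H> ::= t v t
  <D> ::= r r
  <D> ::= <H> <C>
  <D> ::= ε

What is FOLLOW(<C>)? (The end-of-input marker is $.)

FIRST(<C>): from <C>::=r t <D> we get {r}; from <C>::=t r v we get {t}. So FIRST(<C>) = {r, t}.
FIRST(<H>): from <H>::=t v t we get {t}. So FIRST(<H>) = {t}.
FIRST(<D>): from <D>::=r r we get {r}; from <D>::=<H> <C> we get {t}; from <D>::=ε we get {ε}. So FIRST(<D>) = {ε, r, t}.
FIRST(<S>): from <S>::=t <D> we get {t}; from <S>::=<D> r r we get {r, t}; from <S>::=<C> <C> <S> we get {r, t}; from <S>::=ε we get {ε}. So FIRST(<S>) = {ε, r, t}.
FOLLOW(<S>) includes $ since <S> is the start symbol.
FOLLOW(<S>): in <S>::=<C> <C> <S>, the suffix after <S> is empty (adds nothing new). Thus FOLLOW(<S>) = {$}.
FOLLOW(<H>): in <D>::=<H> <C>, <H> is followed by <C> with FIRST {r, t}. Thus FOLLOW(<H>) = {r, t}.
FOLLOW(<C>): in <S>::=<C> <C> <S> (occurrence 1), <C> is followed by <C> <S> with FIRST {r, t}; in <S>::=<C> <C> <S> (occurrence 2), <C> is followed by <S> with FIRST {ε, r, t}; in <S>::=<C> <C> <S> (occurrence 2), the suffix after <C> is nullable, so FOLLOW(<C>) ⊇ FOLLOW(<S>) = {$}; in <D>::=<H> <C>, the suffix after <C> is empty, so FOLLOW(<C>) ⊇ FOLLOW(<D>) = {$, r, t}. Thus FOLLOW(<C>) = {$, r, t}.
FOLLOW(<D>): in <S>::=t <D>, the suffix after <D> is empty, so FOLLOW(<D>) ⊇ FOLLOW(<S>) = {$}; in <S>::=<D> r r, <D> is followed by r r with FIRST {r}; in <C>::=r t <D>, the suffix after <D> is empty, so FOLLOW(<D>) ⊇ FOLLOW(<C>) = {$, r, t}. Thus FOLLOW(<D>) = {$, r, t}.

{$, r, t}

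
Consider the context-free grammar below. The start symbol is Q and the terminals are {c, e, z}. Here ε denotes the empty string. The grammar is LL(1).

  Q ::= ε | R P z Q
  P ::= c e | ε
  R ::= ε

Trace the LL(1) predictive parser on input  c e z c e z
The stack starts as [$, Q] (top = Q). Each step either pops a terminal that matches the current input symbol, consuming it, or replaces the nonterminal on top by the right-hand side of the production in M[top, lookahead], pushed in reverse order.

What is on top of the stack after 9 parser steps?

step 1: stack=$ Q  input=c e z c e z $  — expand Q ::= R P z Q
step 2: stack=$ Q z P R  input=c e z c e z $  — expand R ::= ε
step 3: stack=$ Q z P  input=c e z c e z $  — expand P ::= c e
step 4: stack=$ Q z e c  input=c e z c e z $  — match c
step 5: stack=$ Q z e  input=e z c e z $  — match e
step 6: stack=$ Q z  input=z c e z $  — match z
step 7: stack=$ Q  input=c e z $  — expand Q ::= R P z Q
step 8: stack=$ Q z P R  input=c e z $  — expand R ::= ε
step 9: stack=$ Q z P  input=c e z $  — expand P ::= c e
Stack after step 9: $ Q z e c (top = c).

c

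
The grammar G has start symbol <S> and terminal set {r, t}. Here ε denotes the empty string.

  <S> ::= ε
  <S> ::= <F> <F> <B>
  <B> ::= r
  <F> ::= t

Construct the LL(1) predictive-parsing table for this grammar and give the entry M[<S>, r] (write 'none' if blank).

FIRST(<B>): from <B>::=r we get {r}. So FIRST(<B>) = {r}.
FIRST(<F>): from <F>::=t we get {t}. So FIRST(<F>) = {t}.
FIRST(<S>): from <S>::=ε we get {ε}; from <S>::=<F> <F> <B> we get {t}. So FIRST(<S>) = {ε, t}.
FOLLOW(<S>) includes $ since <S> is the start symbol.
FOLLOW(<S>): <S> appears on no right-hand side. Thus FOLLOW(<S>) = {$}.
For <S> ::= ε: FIRST(ε) = {ε}, so it goes in M[<S>, t] for t ∈ {}; since ε ∈ FIRST, also for every t ∈ FOLLOW(<S>) = {$}.
For <S> ::= <F> <F> <B>: FIRST(<F> <F> <B>) = {t}, so it goes in M[<S>, t] for t ∈ {t}.
None of these place a production in M[<S>, r].

none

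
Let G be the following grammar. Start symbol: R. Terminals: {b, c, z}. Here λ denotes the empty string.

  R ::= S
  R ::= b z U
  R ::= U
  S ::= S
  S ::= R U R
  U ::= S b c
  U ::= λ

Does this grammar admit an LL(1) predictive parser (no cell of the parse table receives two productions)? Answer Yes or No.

No

FIRST(R) = {λ, b}
FIRST(S) = {λ, b}
FIRST(U) = {λ, b}
FOLLOW(R) = {$, b}
FOLLOW(S) = {$, b}
FOLLOW(U) = {$, b}
Cell M[R, $] receives both R ::= S and R ::= U — the grammar is not LL(1).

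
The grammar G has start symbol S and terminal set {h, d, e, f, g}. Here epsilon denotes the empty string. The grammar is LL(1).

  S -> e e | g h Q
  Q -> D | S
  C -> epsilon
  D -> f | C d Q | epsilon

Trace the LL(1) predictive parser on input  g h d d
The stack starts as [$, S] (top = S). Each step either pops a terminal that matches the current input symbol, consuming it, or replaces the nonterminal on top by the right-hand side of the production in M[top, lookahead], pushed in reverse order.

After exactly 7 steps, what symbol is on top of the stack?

step 1: stack=$ S  input=g h d d $  — expand S -> g h Q
step 2: stack=$ Q h g  input=g h d d $  — match g
step 3: stack=$ Q h  input=h d d $  — match h
step 4: stack=$ Q  input=d d $  — expand Q -> D
step 5: stack=$ D  input=d d $  — expand D -> C d Q
step 6: stack=$ Q d C  input=d d $  — expand C -> epsilon
step 7: stack=$ Q d  input=d d $  — match d
Stack after step 7: $ Q (top = Q).

Q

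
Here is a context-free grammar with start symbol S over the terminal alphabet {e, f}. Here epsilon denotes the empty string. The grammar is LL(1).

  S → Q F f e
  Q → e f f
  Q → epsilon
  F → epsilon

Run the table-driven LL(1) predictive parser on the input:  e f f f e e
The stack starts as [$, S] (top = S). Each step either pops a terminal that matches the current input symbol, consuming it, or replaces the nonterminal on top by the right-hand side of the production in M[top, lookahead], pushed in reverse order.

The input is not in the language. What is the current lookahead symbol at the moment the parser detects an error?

     Stack          Input          Action
  1  $ S            e f f f e e $  expand S → Q F f e
  2  $ e f F Q      e f f f e e $  expand Q → e f f
  3  $ e f F f f e  e f f f e e $  match e
  4  $ e f F f f    f f f e e $    match f
  5  $ e f F f      f f e e $      match f
  6  $ e f F        f e e $        expand F → epsilon
  7  $ e f          f e e $        match f
  8  $ e            e e $          match e
  9  $              e $            error: stack empty but input remains

e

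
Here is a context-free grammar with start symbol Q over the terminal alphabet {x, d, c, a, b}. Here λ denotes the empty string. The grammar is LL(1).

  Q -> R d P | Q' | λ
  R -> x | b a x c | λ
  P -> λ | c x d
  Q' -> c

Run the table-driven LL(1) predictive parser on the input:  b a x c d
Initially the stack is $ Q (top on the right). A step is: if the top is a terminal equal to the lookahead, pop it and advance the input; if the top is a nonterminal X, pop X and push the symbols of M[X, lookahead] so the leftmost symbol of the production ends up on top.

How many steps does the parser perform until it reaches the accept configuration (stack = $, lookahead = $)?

     Stack          Input        Action
  1  $ Q            b a x c d $  expand Q -> R d P
  2  $ P d R        b a x c d $  expand R -> b a x c
  3  $ P d c x a b  b a x c d $  match b
  4  $ P d c x a    a x c d $    match a
  5  $ P d c x      x c d $      match x
  6  $ P d c        c d $        match c
  7  $ P d          d $          match d
  8  $ P            $            expand P -> λ
Accept reached after 8 steps.

8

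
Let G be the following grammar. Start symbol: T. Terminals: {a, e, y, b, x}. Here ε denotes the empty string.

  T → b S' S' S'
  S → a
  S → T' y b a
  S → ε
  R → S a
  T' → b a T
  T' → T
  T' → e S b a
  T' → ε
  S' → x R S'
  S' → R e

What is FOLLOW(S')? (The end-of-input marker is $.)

FIRST(T) = {b}
FIRST(T') = {ε, b, e}  (via T)
FIRST(S) = {ε, a, b, e, y}  (via T' y b a)
FIRST(R) = {a, b, e, y}  (via S a)
FIRST(S') = {a, b, e, x, y}  (via R e)
FOLLOW(T) includes $ since T is the start symbol.
FOLLOW(S): in R→S a, S is followed by a with FIRST {a}; in T'→e S b a, S is followed by b a with FIRST {b}. Thus FOLLOW(S) = {a, b}.
FOLLOW(R): in S'→x R S', R is followed by S' with FIRST {a, b, e, x, y}; in S'→R e, R is followed by e with FIRST {e}. Thus FOLLOW(R) = {a, b, e, x, y}.
FOLLOW(T'): in S→T' y b a, T' is followed by y b a with FIRST {y}. Thus FOLLOW(T') = {y}.
FOLLOW(T): in T'→b a T, the suffix after T is empty, so FOLLOW(T) ⊇ FOLLOW(T') = {y}; in T'→T, the suffix after T is empty, so FOLLOW(T) ⊇ FOLLOW(T') = {y}. Thus FOLLOW(T) = {$, y}.
FOLLOW(S'): in T→b S' S' S' (occurrence 1), S' is followed by S' S' with FIRST {a, b, e, x, y}; in T→b S' S' S' (occurrence 2), S' is followed by S' with FIRST {a, b, e, x, y}; in T→b S' S' S' (occurrence 3), the suffix after S' is empty, so FOLLOW(S') ⊇ FOLLOW(T) = {$, y}; in S'→x R S', the suffix after S' is empty (adds nothing new). Thus FOLLOW(S') = {$, a, b, e, x, y}.

{$, a, b, e, x, y}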